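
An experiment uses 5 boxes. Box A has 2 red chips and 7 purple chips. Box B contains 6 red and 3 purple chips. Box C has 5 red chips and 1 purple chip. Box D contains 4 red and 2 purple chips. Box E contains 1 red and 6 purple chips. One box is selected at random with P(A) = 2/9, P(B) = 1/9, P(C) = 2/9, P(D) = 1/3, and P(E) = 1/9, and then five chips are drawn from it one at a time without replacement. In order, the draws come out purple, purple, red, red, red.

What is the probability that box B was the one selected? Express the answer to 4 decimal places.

The likelihood of the observed sequence under each hypothesis: P(data | box A) = (7/9)(6/8)(2/7)(1/6)(0/5) = 0; P(data | box B) = (3/9)(2/8)(6/7)(5/6)(4/5) = 1/21; P(data | box C) = (1/6)(0/5) = 0; P(data | box D) = (2/6)(1/5)(4/4)(3/3)(2/2) = 1/15; P(data | box E) = (6/7)(5/6)(1/5)(0/4) = 0.
Multiplying each by its prior: 2/9 · 0 = 0, 1/9 · 1/21 = 1/189, 2/9 · 0 = 0, 1/3 · 1/15 = 1/45, 1/9 · 0 = 0; with total 26/945.
Therefore the posterior P(box B | data) = (1/189) / (26/945) = 5/26.

0.1923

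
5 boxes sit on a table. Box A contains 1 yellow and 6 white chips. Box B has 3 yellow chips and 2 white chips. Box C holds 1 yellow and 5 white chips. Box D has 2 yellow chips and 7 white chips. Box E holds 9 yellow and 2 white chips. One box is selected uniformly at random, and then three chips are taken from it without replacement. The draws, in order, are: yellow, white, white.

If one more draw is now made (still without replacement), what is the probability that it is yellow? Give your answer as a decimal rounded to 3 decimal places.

The likelihood of the observed sequence under each hypothesis: P(data | box A) = (1/7)(6/6)(5/5) = 0.14286; P(data | box B) = (3/5)(2/4)(1/3) = 0.1; P(data | box C) = (1/6)(5/5)(4/4) = 0.16667; P(data | box D) = (2/9)(7/8)(6/7) = 0.16667; P(data | box E) = (9/11)(2/10)(1/9) = 0.018182.
Weighting by the prior gives 1/5 · 0.14286 = 0.028571, 1/5 · 0.1 = 0.02, 1/5 · 0.16667 = 0.033333, 1/5 · 0.16667 = 0.033333, 1/5 · 0.018182 = 0.0036364; with total 0.11887.
The posterior is then P(box A | data) = 0.24035, P(box B | data) = 0.16824, P(box C | data) = 0.28041, P(box D | data) = 0.28041, P(box E | data) = 0.03059.
So P(yellow next | data) = Σ P(yellow next | H) P(H | data) = (0)(0.24035) + (1)(0.16824) + (0)(0.28041) + (1/6)(0.28041) + (1)(0.03059) = 0.24557.

0.246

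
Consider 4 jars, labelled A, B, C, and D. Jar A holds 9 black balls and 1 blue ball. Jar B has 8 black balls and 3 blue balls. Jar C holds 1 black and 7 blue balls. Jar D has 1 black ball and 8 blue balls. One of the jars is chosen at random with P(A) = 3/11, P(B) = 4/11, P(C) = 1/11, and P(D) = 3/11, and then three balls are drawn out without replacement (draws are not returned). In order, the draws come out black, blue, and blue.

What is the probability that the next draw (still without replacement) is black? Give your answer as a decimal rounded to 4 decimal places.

0.2602

Compute the likelihood of the observed sequence for each case: P(data | jar A) = (9/10)(1/9)(0/8) = 0; P(data | jar B) = (8/11)(3/10)(2/9) = 0.048485; P(data | jar C) = (1/8)(7/7)(6/6) = 0.125; P(data | jar D) = (1/9)(8/8)(7/7) = 0.11111.
Weighting by the prior gives 3/11 · 0 = 0, 4/11 · 0.048485 = 0.017631, 1/11 · 0.125 = 0.011364, 3/11 · 0.11111 = 0.030303; with total 0.059298.
Dividing through by the total gives posterior P(jar A | data) = 0, P(jar B | data) = 0.29733, P(jar C | data) = 0.19164, P(jar D | data) = 0.51103.
The predictive probability is P(black next | data) = (7/8)(0.29733) + (0)(0.19164) + (0)(0.51103) = 0.26016.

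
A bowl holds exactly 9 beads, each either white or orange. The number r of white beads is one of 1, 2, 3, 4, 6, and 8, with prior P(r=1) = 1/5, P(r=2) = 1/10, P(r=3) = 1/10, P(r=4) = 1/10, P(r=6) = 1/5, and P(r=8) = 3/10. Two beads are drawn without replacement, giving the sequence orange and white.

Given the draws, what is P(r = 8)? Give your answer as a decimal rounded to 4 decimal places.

The likelihood of the observed sequence under each hypothesis: P(data | r = 1) = (8/9)(1/8) = 1/9; P(data | r = 2) = (7/9)(2/8) = 7/36; P(data | r = 3) = (6/9)(3/8) = 1/4; P(data | r = 4) = (5/9)(4/8) = 5/18; P(data | r = 6) = (3/9)(6/8) = 1/4; P(data | r = 8) = (1/9)(8/8) = 1/9.
The prior-weighted likelihoods are 1/5 · 1/9 = 1/45, 1/10 · 7/36 = 7/360, 1/10 · 1/4 = 1/40, 1/10 · 5/18 = 1/36, 1/5 · 1/4 = 1/20, 3/10 · 1/9 = 1/30; summing to 8/45.
So P(r = 8 | data) = (1/30) / (8/45) = 3/16.

0.1875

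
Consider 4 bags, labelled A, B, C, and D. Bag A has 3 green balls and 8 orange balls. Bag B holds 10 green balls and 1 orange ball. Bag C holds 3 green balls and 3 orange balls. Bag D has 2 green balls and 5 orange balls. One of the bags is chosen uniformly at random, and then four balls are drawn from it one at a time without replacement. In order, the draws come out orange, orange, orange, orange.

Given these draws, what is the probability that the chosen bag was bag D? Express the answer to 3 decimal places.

0.402

Compute the likelihood of the observed sequence for each case: P(data | bag A) = (8/11)(7/10)(6/9)(5/8) = 7/33; P(data | bag B) = (1/11)(0/10) = 0; P(data | bag C) = (3/6)(2/5)(1/4)(0/3) = 0; P(data | bag D) = (5/7)(4/6)(3/5)(2/4) = 1/7.
Weighting by the prior gives 1/4 · 7/33 = 7/132, 1/4 · 0 = 0, 1/4 · 0 = 0, 1/4 · 1/7 = 1/28; summing to 41/462.
So P(bag D | data) = (1/28) / (41/462) = 33/82.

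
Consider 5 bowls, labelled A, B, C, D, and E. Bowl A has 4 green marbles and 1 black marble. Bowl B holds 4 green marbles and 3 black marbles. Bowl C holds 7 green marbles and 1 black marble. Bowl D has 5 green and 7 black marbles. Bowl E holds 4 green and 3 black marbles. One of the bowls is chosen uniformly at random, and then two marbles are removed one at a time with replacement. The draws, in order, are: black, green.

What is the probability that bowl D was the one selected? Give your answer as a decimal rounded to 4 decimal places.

Compute the likelihood of the observed sequence for each case: P(data | bowl A) = (1/5)(4/5) = 0.16; P(data | bowl B) = (3/7)(4/7) = 0.2449; P(data | bowl C) = (1/8)(7/8) = 0.10938; P(data | bowl D) = (7/12)(5/12) = 0.24306; P(data | bowl E) = (3/7)(4/7) = 0.2449.
Multiplying each by its prior: 1/5 · 0.16 = 0.032, 1/5 · 0.2449 = 0.04898, 1/5 · 0.10938 = 0.021875, 1/5 · 0.24306 = 0.048611, 1/5 · 0.2449 = 0.04898; with total 0.20045.
Therefore the posterior P(bowl D | data) = (0.048611) / (0.20045) = 0.24252.

0.2425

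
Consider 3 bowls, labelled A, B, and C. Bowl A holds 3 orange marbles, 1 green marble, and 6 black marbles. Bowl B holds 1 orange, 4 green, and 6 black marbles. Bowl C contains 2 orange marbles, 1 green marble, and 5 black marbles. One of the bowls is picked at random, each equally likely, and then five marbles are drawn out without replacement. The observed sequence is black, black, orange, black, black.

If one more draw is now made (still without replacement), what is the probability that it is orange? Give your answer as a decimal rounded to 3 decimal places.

Compute the likelihood of the observed sequence for each case: P(data | bowl A) = (6/10)(5/9)(3/8)(4/7)(3/6) = 1/28; P(data | bowl B) = (6/11)(5/10)(1/9)(4/8)(3/7) = 1/154; P(data | bowl C) = (5/8)(4/7)(2/6)(3/5)(2/4) = 1/28.
Multiplying each by its prior: 1/3 · 1/28 = 1/84, 1/3 · 1/154 = 1/462, 1/3 · 1/28 = 1/84; summing to 2/77.
The posterior is then P(bowl A | data) = 11/24, P(bowl B | data) = 1/12, P(bowl C | data) = 11/24.
The predictive probability is P(orange next | data) = (2/5)(11/24) + (0)(1/12) + (1/3)(11/24) = 121/360.

0.336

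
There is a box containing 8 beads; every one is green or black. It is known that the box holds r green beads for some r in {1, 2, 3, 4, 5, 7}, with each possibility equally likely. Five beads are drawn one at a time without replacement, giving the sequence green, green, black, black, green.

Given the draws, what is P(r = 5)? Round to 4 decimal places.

Under each hypothesis, the probability of the observed sequence is: P(data | r = 1) = (1/8)(0/7) = 0; P(data | r = 2) = (2/8)(1/7)(6/6)(5/5)(0/4) = 0; P(data | r = 3) = (3/8)(2/7)(5/6)(4/5)(1/4) = 1/56; P(data | r = 4) = (4/8)(3/7)(4/6)(3/5)(2/4) = 3/70; P(data | r = 5) = (5/8)(4/7)(3/6)(2/5)(3/4) = 3/56; P(data | r = 7) = (7/8)(6/7)(1/6)(0/5) = 0.
The prior-weighted likelihoods are 1/6 · 0 = 0, 1/6 · 0 = 0, 1/6 · 1/56 = 1/336, 1/6 · 3/70 = 1/140, 1/6 · 3/56 = 1/112, 1/6 · 0 = 0; these sum to 2/105.
Therefore the posterior P(r = 5 | data) = (1/112) / (2/105) = 15/32.

0.4688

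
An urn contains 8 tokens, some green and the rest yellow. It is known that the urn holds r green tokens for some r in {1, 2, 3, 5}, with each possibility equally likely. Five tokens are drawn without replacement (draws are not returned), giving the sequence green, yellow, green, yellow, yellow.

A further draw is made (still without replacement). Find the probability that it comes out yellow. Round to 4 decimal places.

For each hypothesis, P(data | H) works out to: P(data | r = 1) = (1/8)(7/7)(0/6) = 0; P(data | r = 2) = (2/8)(6/7)(1/6)(5/5)(4/4) = 1/28; P(data | r = 3) = (3/8)(5/7)(2/6)(4/5)(3/4) = 3/56; P(data | r = 5) = (5/8)(3/7)(4/6)(2/5)(1/4) = 1/56.
The prior-weighted likelihoods are 1/4 · 0 = 0, 1/4 · 1/28 = 1/112, 1/4 · 3/56 = 3/224, 1/4 · 1/56 = 1/224; with total 3/112.
Normalising, the posterior is P(r = 1 | data) = 0, P(r = 2 | data) = 1/3, P(r = 3 | data) = 1/2, P(r = 5 | data) = 1/6.
Averaging over the posterior, P(yellow next | data) = (1)(1/3) + (2/3)(1/2) + (0)(1/6) = 2/3.

0.6667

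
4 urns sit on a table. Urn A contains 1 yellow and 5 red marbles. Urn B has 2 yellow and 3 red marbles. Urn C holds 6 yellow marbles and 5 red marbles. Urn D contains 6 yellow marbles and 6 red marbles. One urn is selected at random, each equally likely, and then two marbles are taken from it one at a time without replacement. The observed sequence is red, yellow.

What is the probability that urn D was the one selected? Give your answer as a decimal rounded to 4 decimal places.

The likelihood of the observed sequence under each hypothesis: P(data | urn A) = (5/6)(1/5) = 1/6; P(data | urn B) = (3/5)(2/4) = 3/10; P(data | urn C) = (5/11)(6/10) = 3/11; P(data | urn D) = (6/12)(6/11) = 3/11.
Multiplying each by its prior: 1/4 · 1/6 = 1/24, 1/4 · 3/10 = 3/40, 1/4 · 3/11 = 3/44, 1/4 · 3/11 = 3/44; with total 167/660.
By Bayes' rule, P(urn D | data) = (3/44) / (167/660) = 45/167.

0.2695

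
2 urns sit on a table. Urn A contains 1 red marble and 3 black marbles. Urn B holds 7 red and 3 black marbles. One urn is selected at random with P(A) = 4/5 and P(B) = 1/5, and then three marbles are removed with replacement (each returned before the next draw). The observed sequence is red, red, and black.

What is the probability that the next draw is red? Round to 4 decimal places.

0.4478

The likelihood of the observed sequence under each hypothesis: P(data | urn A) = (1/4)(1/4)(3/4) = 0.046875; P(data | urn B) = (7/10)(7/10)(3/10) = 0.147.
The prior-weighted likelihoods are 4/5 · 0.046875 = 0.0375, 1/5 · 0.147 = 0.0294; summing to 0.0669.
Normalising, the posterior is P(urn A | data) = 0.56054, P(urn B | data) = 0.43946.
Averaging over the posterior, P(red next | data) = (1/4)(0.56054) + (7/10)(0.43946) = 0.44776.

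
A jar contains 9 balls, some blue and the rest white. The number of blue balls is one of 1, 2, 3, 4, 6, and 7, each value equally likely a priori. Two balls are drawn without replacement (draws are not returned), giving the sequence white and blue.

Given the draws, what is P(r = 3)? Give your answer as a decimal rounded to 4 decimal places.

Under each hypothesis, the probability of the observed sequence is: P(data | r = 1) = (8/9)(1/8) = 1/9; P(data | r = 2) = (7/9)(2/8) = 7/36; P(data | r = 3) = (6/9)(3/8) = 1/4; P(data | r = 4) = (5/9)(4/8) = 5/18; P(data | r = 6) = (3/9)(6/8) = 1/4; P(data | r = 7) = (2/9)(7/8) = 7/36.
The prior-weighted likelihoods are 1/6 · 1/9 = 1/54, 1/6 · 7/36 = 7/216, 1/6 · 1/4 = 1/24, 1/6 · 5/18 = 5/108, 1/6 · 1/4 = 1/24, 1/6 · 7/36 = 7/216; these sum to 23/108.
By Bayes' rule, P(r = 3 | data) = (1/24) / (23/108) = 9/46.

0.1957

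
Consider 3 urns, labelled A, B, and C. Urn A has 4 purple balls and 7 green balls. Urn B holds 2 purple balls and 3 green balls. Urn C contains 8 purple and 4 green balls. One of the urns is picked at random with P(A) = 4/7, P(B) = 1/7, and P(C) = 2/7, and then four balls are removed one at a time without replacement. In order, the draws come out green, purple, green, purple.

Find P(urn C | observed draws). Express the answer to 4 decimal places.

Compute the likelihood of the observed sequence for each case: P(data | urn A) = (7/11)(4/10)(6/9)(3/8) = 0.063636; P(data | urn B) = (3/5)(2/4)(2/3)(1/2) = 0.1; P(data | urn C) = (4/12)(8/11)(3/10)(7/9) = 0.056566.
Weighting by the prior gives 4/7 · 0.063636 = 0.036364, 1/7 · 0.1 = 0.014286, 2/7 · 0.056566 = 0.016162; with total 0.066811.
By Bayes' rule, P(urn C | data) = (0.016162) / (0.066811) = 0.2419.

0.2419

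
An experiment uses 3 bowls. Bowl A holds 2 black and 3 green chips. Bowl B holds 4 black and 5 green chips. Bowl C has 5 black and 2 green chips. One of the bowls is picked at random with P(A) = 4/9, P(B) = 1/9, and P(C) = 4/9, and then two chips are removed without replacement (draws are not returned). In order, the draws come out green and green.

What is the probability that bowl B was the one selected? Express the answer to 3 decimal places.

The likelihood of the observed sequence under each hypothesis: P(data | bowl A) = (3/5)(2/4) = 0.3; P(data | bowl B) = (5/9)(4/8) = 0.27778; P(data | bowl C) = (2/7)(1/6) = 0.047619.
Weighting by the prior gives 4/9 · 0.3 = 0.13333, 1/9 · 0.27778 = 0.030864, 4/9 · 0.047619 = 0.021164; these sum to 0.18536.
By Bayes' rule, P(bowl B | data) = (0.030864) / (0.18536) = 0.16651.

0.167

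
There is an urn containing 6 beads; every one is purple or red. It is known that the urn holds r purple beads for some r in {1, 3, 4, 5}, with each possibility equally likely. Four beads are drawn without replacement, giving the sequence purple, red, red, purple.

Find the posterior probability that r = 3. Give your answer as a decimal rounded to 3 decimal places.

0.600

The likelihood of the observed sequence under each hypothesis: P(data | r = 1) = (1/6)(5/5)(4/4)(0/3) = 0; P(data | r = 3) = (3/6)(3/5)(2/4)(2/3) = 1/10; P(data | r = 4) = (4/6)(2/5)(1/4)(3/3) = 1/15; P(data | r = 5) = (5/6)(1/5)(0/4) = 0.
Weighting by the prior gives 1/4 · 0 = 0, 1/4 · 1/10 = 1/40, 1/4 · 1/15 = 1/60, 1/4 · 0 = 0; summing to 1/24.
So P(r = 3 | data) = (1/40) / (1/24) = 3/5.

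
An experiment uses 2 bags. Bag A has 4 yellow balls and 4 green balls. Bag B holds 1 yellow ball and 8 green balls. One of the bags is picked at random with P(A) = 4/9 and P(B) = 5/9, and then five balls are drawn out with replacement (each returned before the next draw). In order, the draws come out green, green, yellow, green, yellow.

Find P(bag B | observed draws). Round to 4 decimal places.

The likelihood of the observed sequence under each hypothesis: P(data | bag A) = (4/8)(4/8)(4/8)(4/8)(4/8) = 0.03125; P(data | bag B) = (8/9)(8/9)(1/9)(8/9)(1/9) = 0.0086708.
Weighting by the prior gives 4/9 · 0.03125 = 0.013889, 5/9 · 0.0086708 = 0.0048171; with total 0.018706.
Hence P(bag B | data) = (0.0048171) / (0.018706) = 0.25752.

0.2575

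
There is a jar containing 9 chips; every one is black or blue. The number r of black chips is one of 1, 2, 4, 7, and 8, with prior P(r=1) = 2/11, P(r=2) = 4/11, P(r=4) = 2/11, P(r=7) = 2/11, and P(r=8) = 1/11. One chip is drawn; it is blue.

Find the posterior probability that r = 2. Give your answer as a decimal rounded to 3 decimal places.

0.475

For each hypothesis, P(data | H) works out to: P(data | r = 1) = (8/9) = 8/9; P(data | r = 2) = (7/9) = 7/9; P(data | r = 4) = (5/9) = 5/9; P(data | r = 7) = (2/9) = 2/9; P(data | r = 8) = (1/9) = 1/9.
The prior-weighted likelihoods are 2/11 · 8/9 = 16/99, 4/11 · 7/9 = 28/99, 2/11 · 5/9 = 10/99, 2/11 · 2/9 = 4/99, 1/11 · 1/9 = 1/99; summing to 59/99.
By Bayes' rule, P(r = 2 | data) = (28/99) / (59/99) = 28/59.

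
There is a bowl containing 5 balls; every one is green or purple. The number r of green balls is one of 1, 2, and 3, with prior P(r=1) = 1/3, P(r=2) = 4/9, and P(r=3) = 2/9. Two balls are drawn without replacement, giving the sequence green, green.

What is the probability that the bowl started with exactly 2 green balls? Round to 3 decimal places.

The likelihood of the observed sequence under each hypothesis: P(data | r = 1) = (1/5)(0/4) = 0; P(data | r = 2) = (2/5)(1/4) = 1/10; P(data | r = 3) = (3/5)(2/4) = 3/10.
Multiplying each by its prior: 1/3 · 0 = 0, 4/9 · 1/10 = 2/45, 2/9 · 3/10 = 1/15; with total 1/9.
Hence P(r = 2 | data) = (2/45) / (1/9) = 2/5.

0.400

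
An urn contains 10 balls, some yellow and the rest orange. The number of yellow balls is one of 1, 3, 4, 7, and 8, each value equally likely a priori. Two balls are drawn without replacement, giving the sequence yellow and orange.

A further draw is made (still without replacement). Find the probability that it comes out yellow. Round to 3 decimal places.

0.484

The likelihood of the observed sequence under each hypothesis: P(data | r = 1) = (1/10)(9/9) = 1/10; P(data | r = 3) = (3/10)(7/9) = 7/30; P(data | r = 4) = (4/10)(6/9) = 4/15; P(data | r = 7) = (7/10)(3/9) = 7/30; P(data | r = 8) = (8/10)(2/9) = 8/45.
The prior-weighted likelihoods are 1/5 · 1/10 = 1/50, 1/5 · 7/30 = 7/150, 1/5 · 4/15 = 4/75, 1/5 · 7/30 = 7/150, 1/5 · 8/45 = 8/225; these sum to 91/450.
The posterior is then P(r = 1 | data) = 9/91, P(r = 3 | data) = 3/13, P(r = 4 | data) = 24/91, P(r = 7 | data) = 3/13, P(r = 8 | data) = 16/91.
So P(yellow next | data) = Σ P(yellow next | H) P(H | data) = (0)(9/91) + (1/4)(3/13) + (3/8)(24/91) + (3/4)(3/13) + (7/8)(16/91) = 44/91.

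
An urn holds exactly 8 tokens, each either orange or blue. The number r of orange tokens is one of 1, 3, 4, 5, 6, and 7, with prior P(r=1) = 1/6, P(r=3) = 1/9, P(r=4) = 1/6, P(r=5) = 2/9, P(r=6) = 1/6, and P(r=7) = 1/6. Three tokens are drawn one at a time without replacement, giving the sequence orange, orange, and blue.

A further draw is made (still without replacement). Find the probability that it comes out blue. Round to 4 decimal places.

0.3552

Compute the likelihood of the observed sequence for each case: P(data | r = 1) = (1/8)(0/7) = 0; P(data | r = 3) = (3/8)(2/7)(5/6) = 0.089286; P(data | r = 4) = (4/8)(3/7)(4/6) = 0.14286; P(data | r = 5) = (5/8)(4/7)(3/6) = 0.17857; P(data | r = 6) = (6/8)(5/7)(2/6) = 0.17857; P(data | r = 7) = (7/8)(6/7)(1/6) = 0.125.
Multiplying each by its prior: 1/6 · 0 = 0, 1/9 · 0.089286 = 0.0099206, 1/6 · 0.14286 = 0.02381, 2/9 · 0.17857 = 0.039683, 1/6 · 0.17857 = 0.029762, 1/6 · 0.125 = 0.020833; summing to 0.12401.
The posterior is then P(r = 1 | data) = 0, P(r = 3 | data) = 0.08, P(r = 4 | data) = 0.192, P(r = 5 | data) = 0.32, P(r = 6 | data) = 0.24, P(r = 7 | data) = 0.168.
Averaging over the posterior, P(blue next | data) = (4/5)(0.08) + (3/5)(0.192) + (2/5)(0.32) + (1/5)(0.24) + (0)(0.168) = 0.3552.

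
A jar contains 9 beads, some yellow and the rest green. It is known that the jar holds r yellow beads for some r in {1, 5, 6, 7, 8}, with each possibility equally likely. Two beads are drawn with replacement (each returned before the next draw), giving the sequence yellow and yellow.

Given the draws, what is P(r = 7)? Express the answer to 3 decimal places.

0.280

Under each hypothesis, the probability of the observed sequence is: P(data | r = 1) = (1/9)(1/9) = 1/81; P(data | r = 5) = (5/9)(5/9) = 25/81; P(data | r = 6) = (6/9)(6/9) = 4/9; P(data | r = 7) = (7/9)(7/9) = 49/81; P(data | r = 8) = (8/9)(8/9) = 64/81.
Multiplying each by its prior: 1/5 · 1/81 = 1/405, 1/5 · 25/81 = 5/81, 1/5 · 4/9 = 4/45, 1/5 · 49/81 = 49/405, 1/5 · 64/81 = 64/405; these sum to 35/81.
Therefore the posterior P(r = 7 | data) = (49/405) / (35/81) = 7/25.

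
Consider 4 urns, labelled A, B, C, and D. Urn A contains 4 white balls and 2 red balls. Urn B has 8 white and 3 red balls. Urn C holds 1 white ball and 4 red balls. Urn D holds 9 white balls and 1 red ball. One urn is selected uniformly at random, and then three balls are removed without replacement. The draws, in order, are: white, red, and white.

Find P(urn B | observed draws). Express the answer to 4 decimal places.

0.3613

For each hypothesis, P(data | H) works out to: P(data | urn A) = (4/6)(2/5)(3/4) = 1/5; P(data | urn B) = (8/11)(3/10)(7/9) = 28/165; P(data | urn C) = (1/5)(4/4)(0/3) = 0; P(data | urn D) = (9/10)(1/9)(8/8) = 1/10.
Weighting by the prior gives 1/4 · 1/5 = 1/20, 1/4 · 28/165 = 7/165, 1/4 · 0 = 0, 1/4 · 1/10 = 1/40; these sum to 31/264.
By Bayes' rule, P(urn B | data) = (7/165) / (31/264) = 56/155.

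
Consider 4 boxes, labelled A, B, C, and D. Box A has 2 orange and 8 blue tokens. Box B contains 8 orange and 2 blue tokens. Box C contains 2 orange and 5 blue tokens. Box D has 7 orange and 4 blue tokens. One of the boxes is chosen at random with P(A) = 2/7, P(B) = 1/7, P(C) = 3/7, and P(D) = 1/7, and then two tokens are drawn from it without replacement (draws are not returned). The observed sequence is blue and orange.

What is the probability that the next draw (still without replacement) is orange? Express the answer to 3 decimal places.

0.341

For each hypothesis, P(data | H) works out to: P(data | box A) = (8/10)(2/9) = 0.17778; P(data | box B) = (2/10)(8/9) = 0.17778; P(data | box C) = (5/7)(2/6) = 0.2381; P(data | box D) = (4/11)(7/10) = 0.25455.
Multiplying each by its prior: 2/7 · 0.17778 = 0.050794, 1/7 · 0.17778 = 0.025397, 3/7 · 0.2381 = 0.10204, 1/7 · 0.25455 = 0.036364; these sum to 0.21459.
Dividing through by the total gives posterior P(box A | data) = 0.2367, P(box B | data) = 0.11835, P(box C | data) = 0.4755, P(box D | data) = 0.16945.
So P(orange next | data) = Σ P(orange next | H) P(H | data) = (1/8)(0.2367) + (7/8)(0.11835) + (1/5)(0.4755) + (2/3)(0.16945) = 0.34121.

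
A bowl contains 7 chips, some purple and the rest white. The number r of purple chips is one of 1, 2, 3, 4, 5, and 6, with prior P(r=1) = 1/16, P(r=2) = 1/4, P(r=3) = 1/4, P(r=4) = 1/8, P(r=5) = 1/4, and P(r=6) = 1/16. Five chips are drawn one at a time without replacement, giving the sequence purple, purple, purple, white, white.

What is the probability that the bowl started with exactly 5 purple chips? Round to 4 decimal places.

Under each hypothesis, the probability of the observed sequence is: P(data | r = 1) = (1/7)(0/6) = 0; P(data | r = 2) = (2/7)(1/6)(0/5) = 0; P(data | r = 3) = (3/7)(2/6)(1/5)(4/4)(3/3) = 1/35; P(data | r = 4) = (4/7)(3/6)(2/5)(3/4)(2/3) = 2/35; P(data | r = 5) = (5/7)(4/6)(3/5)(2/4)(1/3) = 1/21; P(data | r = 6) = (6/7)(5/6)(4/5)(1/4)(0/3) = 0.
Weighting by the prior gives 1/16 · 0 = 0, 1/4 · 0 = 0, 1/4 · 1/35 = 1/140, 1/8 · 2/35 = 1/140, 1/4 · 1/21 = 1/84, 1/16 · 0 = 0; summing to 11/420.
By Bayes' rule, P(r = 5 | data) = (1/84) / (11/420) = 5/11.

0.4545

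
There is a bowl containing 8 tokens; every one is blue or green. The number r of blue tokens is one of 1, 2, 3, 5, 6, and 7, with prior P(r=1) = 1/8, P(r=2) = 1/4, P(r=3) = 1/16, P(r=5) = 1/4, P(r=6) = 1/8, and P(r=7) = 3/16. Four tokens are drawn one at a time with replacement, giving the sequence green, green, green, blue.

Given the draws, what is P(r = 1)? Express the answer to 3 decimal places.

0.199

Compute the likelihood of the observed sequence for each case: P(data | r = 1) = (7/8)(7/8)(7/8)(1/8) = 0.08374; P(data | r = 2) = (6/8)(6/8)(6/8)(2/8) = 0.10547; P(data | r = 3) = (5/8)(5/8)(5/8)(3/8) = 0.091553; P(data | r = 5) = (3/8)(3/8)(3/8)(5/8) = 0.032959; P(data | r = 6) = (2/8)(2/8)(2/8)(6/8) = 0.011719; P(data | r = 7) = (1/8)(1/8)(1/8)(7/8) = 0.001709.
Multiplying each by its prior: 1/8 · 0.08374 = 0.010468, 1/4 · 0.10547 = 0.026367, 1/16 · 0.091553 = 0.005722, 1/4 · 0.032959 = 0.0082397, 1/8 · 0.011719 = 0.0014648, 3/16 · 0.001709 = 0.00032043; with total 0.052582.
Hence P(r = 1 | data) = (0.010468) / (0.052582) = 0.19907.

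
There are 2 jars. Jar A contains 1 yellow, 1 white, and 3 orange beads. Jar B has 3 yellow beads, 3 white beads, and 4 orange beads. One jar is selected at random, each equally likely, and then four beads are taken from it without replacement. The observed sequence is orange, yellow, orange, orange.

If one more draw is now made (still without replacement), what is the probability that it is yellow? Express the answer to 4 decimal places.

0.0741

For each hypothesis, P(data | H) works out to: P(data | jar A) = (3/5)(1/4)(2/3)(1/2) = 1/20; P(data | jar B) = (4/10)(3/9)(3/8)(2/7) = 1/70.
Multiplying each by its prior: 1/2 · 1/20 = 1/40, 1/2 · 1/70 = 1/140; summing to 9/280.
The posterior is then P(jar A | data) = 7/9, P(jar B | data) = 2/9.
The predictive probability is P(yellow next | data) = (0)(7/9) + (1/3)(2/9) = 2/27.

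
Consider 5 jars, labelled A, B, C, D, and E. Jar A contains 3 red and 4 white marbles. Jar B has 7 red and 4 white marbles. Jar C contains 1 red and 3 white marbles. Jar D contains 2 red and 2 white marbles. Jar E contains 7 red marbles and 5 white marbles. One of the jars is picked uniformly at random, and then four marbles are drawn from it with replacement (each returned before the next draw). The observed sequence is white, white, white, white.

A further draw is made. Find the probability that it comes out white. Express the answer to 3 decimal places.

Under each hypothesis, the probability of the observed sequence is: P(data | jar A) = (4/7)(4/7)(4/7)(4/7) = 0.10662; P(data | jar B) = (4/11)(4/11)(4/11)(4/11) = 0.017485; P(data | jar C) = (3/4)(3/4)(3/4)(3/4) = 0.31641; P(data | jar D) = (2/4)(2/4)(2/4)(2/4) = 0.0625; P(data | jar E) = (5/12)(5/12)(5/12)(5/12) = 0.030141.
Multiplying each by its prior: 1/5 · 0.10662 = 0.021324, 1/5 · 0.017485 = 0.003497, 1/5 · 0.31641 = 0.063281, 1/5 · 0.0625 = 0.0125, 1/5 · 0.030141 = 0.0060282; summing to 0.10663.
Normalising, the posterior is P(jar A | data) = 0.19998, P(jar B | data) = 0.032796, P(jar C | data) = 0.59346, P(jar D | data) = 0.11723, P(jar E | data) = 0.056533.
The predictive probability is P(white next | data) = (4/7)(0.19998) + (4/11)(0.032796) + (3/4)(0.59346) + (1/2)(0.11723) + (5/12)(0.056533) = 0.65347.

0.653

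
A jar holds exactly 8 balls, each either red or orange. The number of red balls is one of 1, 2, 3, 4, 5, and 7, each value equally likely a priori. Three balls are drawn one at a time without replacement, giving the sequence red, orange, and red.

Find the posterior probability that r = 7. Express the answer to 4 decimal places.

For each hypothesis, P(data | H) works out to: P(data | r = 1) = (1/8)(7/7)(0/6) = 0; P(data | r = 2) = (2/8)(6/7)(1/6) = 1/28; P(data | r = 3) = (3/8)(5/7)(2/6) = 5/56; P(data | r = 4) = (4/8)(4/7)(3/6) = 1/7; P(data | r = 5) = (5/8)(3/7)(4/6) = 5/28; P(data | r = 7) = (7/8)(1/7)(6/6) = 1/8.
The prior-weighted likelihoods are 1/6 · 0 = 0, 1/6 · 1/28 = 1/168, 1/6 · 5/56 = 5/336, 1/6 · 1/7 = 1/42, 1/6 · 5/28 = 5/168, 1/6 · 1/8 = 1/48; these sum to 2/21.
By Bayes' rule, P(r = 7 | data) = (1/48) / (2/21) = 7/32.

0.2188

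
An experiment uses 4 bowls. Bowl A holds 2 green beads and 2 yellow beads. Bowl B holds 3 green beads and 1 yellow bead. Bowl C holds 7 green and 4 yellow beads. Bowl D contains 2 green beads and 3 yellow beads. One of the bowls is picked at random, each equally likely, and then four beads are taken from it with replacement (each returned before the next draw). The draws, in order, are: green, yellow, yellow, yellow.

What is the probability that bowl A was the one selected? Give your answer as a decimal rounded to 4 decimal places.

The likelihood of the observed sequence under each hypothesis: P(data | bowl A) = (2/4)(2/4)(2/4)(2/4) = 0.0625; P(data | bowl B) = (3/4)(1/4)(1/4)(1/4) = 0.011719; P(data | bowl C) = (7/11)(4/11)(4/11)(4/11) = 0.030599; P(data | bowl D) = (2/5)(3/5)(3/5)(3/5) = 0.0864.
Weighting by the prior gives 1/4 · 0.0625 = 0.015625, 1/4 · 0.011719 = 0.0029297, 1/4 · 0.030599 = 0.0076498, 1/4 · 0.0864 = 0.0216; with total 0.047804.
Hence P(bowl A | data) = (0.015625) / (0.047804) = 0.32685.

0.3269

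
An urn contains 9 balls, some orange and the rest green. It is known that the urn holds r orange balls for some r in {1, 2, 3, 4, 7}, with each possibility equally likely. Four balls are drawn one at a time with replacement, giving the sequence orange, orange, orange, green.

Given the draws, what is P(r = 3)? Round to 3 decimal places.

Compute the likelihood of the observed sequence for each case: P(data | r = 1) = (1/9)(1/9)(1/9)(8/9) = 0.0012193; P(data | r = 2) = (2/9)(2/9)(2/9)(7/9) = 0.0085353; P(data | r = 3) = (3/9)(3/9)(3/9)(6/9) = 0.024691; P(data | r = 4) = (4/9)(4/9)(4/9)(5/9) = 0.048773; P(data | r = 7) = (7/9)(7/9)(7/9)(2/9) = 0.10456.
Weighting by the prior gives 1/5 · 0.0012193 = 0.00024387, 1/5 · 0.0085353 = 0.0017071, 1/5 · 0.024691 = 0.0049383, 1/5 · 0.048773 = 0.0097546, 1/5 · 0.10456 = 0.020911; with total 0.037555.
By Bayes' rule, P(r = 3 | data) = (0.0049383) / (0.037555) = 0.13149.

0.131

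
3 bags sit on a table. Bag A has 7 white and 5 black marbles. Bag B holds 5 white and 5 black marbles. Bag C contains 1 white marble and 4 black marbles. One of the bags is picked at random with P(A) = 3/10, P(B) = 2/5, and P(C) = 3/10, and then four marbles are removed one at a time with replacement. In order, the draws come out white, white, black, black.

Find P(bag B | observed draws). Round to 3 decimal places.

For each hypothesis, P(data | H) works out to: P(data | bag A) = (7/12)(7/12)(5/12)(5/12) = 0.059076; P(data | bag B) = (5/10)(5/10)(5/10)(5/10) = 0.0625; P(data | bag C) = (1/5)(1/5)(4/5)(4/5) = 0.0256.
Multiplying each by its prior: 3/10 · 0.059076 = 0.017723, 2/5 · 0.0625 = 0.025, 3/10 · 0.0256 = 0.00768; with total 0.050403.
So P(bag B | data) = (0.025) / (0.050403) = 0.496.

0.496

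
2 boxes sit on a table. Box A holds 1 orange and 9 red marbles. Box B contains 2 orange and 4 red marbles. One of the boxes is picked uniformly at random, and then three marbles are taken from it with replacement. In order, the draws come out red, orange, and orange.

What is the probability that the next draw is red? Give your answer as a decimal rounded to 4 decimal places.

Under each hypothesis, the probability of the observed sequence is: P(data | box A) = (9/10)(1/10)(1/10) = 0.009; P(data | box B) = (4/6)(2/6)(2/6) = 0.074074.
The prior-weighted likelihoods are 1/2 · 0.009 = 0.0045, 1/2 · 0.074074 = 0.037037; summing to 0.041537.
The posterior is then P(box A | data) = 0.10834, P(box B | data) = 0.89166.
The predictive probability is P(red next | data) = (9/10)(0.10834) + (2/3)(0.89166) = 0.69195.

0.6919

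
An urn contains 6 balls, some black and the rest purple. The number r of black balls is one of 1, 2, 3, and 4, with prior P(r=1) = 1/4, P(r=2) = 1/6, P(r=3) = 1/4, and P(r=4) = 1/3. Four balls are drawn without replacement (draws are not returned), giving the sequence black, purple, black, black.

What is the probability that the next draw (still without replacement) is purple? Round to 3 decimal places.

0.610

Under each hypothesis, the probability of the observed sequence is: P(data | r = 1) = (1/6)(5/5)(0/4) = 0; P(data | r = 2) = (2/6)(4/5)(1/4)(0/3) = 0; P(data | r = 3) = (3/6)(3/5)(2/4)(1/3) = 1/20; P(data | r = 4) = (4/6)(2/5)(3/4)(2/3) = 2/15.
The prior-weighted likelihoods are 1/4 · 0 = 0, 1/6 · 0 = 0, 1/4 · 1/20 = 1/80, 1/3 · 2/15 = 2/45; with total 41/720.
Dividing through by the total gives posterior P(r = 1 | data) = 0, P(r = 2 | data) = 0, P(r = 3 | data) = 9/41, P(r = 4 | data) = 32/41.
Averaging over the posterior, P(purple next | data) = (1)(9/41) + (1/2)(32/41) = 25/41.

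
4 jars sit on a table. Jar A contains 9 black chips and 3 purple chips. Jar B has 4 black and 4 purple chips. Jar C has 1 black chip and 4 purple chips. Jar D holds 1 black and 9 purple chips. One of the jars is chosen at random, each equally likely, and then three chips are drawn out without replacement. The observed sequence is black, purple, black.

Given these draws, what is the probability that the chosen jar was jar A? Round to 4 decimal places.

Under each hypothesis, the probability of the observed sequence is: P(data | jar A) = (9/12)(3/11)(8/10) = 9/55; P(data | jar B) = (4/8)(4/7)(3/6) = 1/7; P(data | jar C) = (1/5)(4/4)(0/3) = 0; P(data | jar D) = (1/10)(9/9)(0/8) = 0.
Multiplying each by its prior: 1/4 · 9/55 = 9/220, 1/4 · 1/7 = 1/28, 1/4 · 0 = 0, 1/4 · 0 = 0; these sum to 59/770.
Therefore the posterior P(jar A | data) = (9/220) / (59/770) = 63/118.

0.5339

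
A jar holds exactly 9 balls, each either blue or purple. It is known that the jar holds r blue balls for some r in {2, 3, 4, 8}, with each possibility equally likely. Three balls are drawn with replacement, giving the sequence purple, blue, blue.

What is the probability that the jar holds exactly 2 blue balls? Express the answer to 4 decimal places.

0.1239

Compute the likelihood of the observed sequence for each case: P(data | r = 2) = (7/9)(2/9)(2/9) = 0.038409; P(data | r = 3) = (6/9)(3/9)(3/9) = 0.074074; P(data | r = 4) = (5/9)(4/9)(4/9) = 0.10974; P(data | r = 8) = (1/9)(8/9)(8/9) = 0.087791.
Weighting by the prior gives 1/4 · 0.038409 = 0.0096022, 1/4 · 0.074074 = 0.018519, 1/4 · 0.10974 = 0.027435, 1/4 · 0.087791 = 0.021948; these sum to 0.077503.
Hence P(r = 2 | data) = (0.0096022) / (0.077503) = 0.12389.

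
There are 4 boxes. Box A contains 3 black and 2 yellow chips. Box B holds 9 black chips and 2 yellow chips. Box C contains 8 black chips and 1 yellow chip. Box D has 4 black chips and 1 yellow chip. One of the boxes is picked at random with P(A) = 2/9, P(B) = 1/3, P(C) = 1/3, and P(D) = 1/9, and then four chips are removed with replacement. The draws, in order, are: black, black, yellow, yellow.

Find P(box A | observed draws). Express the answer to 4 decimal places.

The likelihood of the observed sequence under each hypothesis: P(data | box A) = (3/5)(3/5)(2/5)(2/5) = 0.0576; P(data | box B) = (9/11)(9/11)(2/11)(2/11) = 0.02213; P(data | box C) = (8/9)(8/9)(1/9)(1/9) = 0.0097546; P(data | box D) = (4/5)(4/5)(1/5)(1/5) = 0.0256.
The prior-weighted likelihoods are 2/9 · 0.0576 = 0.0128, 1/3 · 0.02213 = 0.0073765, 1/3 · 0.0097546 = 0.0032515, 1/9 · 0.0256 = 0.0028444; summing to 0.026273.
Hence P(box A | data) = (0.0128) / (0.026273) = 0.4872.

0.4872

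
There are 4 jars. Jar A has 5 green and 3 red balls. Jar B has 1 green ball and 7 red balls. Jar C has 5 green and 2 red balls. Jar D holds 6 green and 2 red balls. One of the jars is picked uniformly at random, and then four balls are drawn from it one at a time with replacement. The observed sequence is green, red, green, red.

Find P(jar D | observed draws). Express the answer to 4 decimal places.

0.2447

Under each hypothesis, the probability of the observed sequence is: P(data | jar A) = (5/8)(3/8)(5/8)(3/8) = 0.054932; P(data | jar B) = (1/8)(7/8)(1/8)(7/8) = 0.011963; P(data | jar C) = (5/7)(2/7)(5/7)(2/7) = 0.041649; P(data | jar D) = (6/8)(2/8)(6/8)(2/8) = 0.035156.
The prior-weighted likelihoods are 1/4 · 0.054932 = 0.013733, 1/4 · 0.011963 = 0.0029907, 1/4 · 0.041649 = 0.010412, 1/4 · 0.035156 = 0.0087891; summing to 0.035925.
By Bayes' rule, P(jar D | data) = (0.0087891) / (0.035925) = 0.24465.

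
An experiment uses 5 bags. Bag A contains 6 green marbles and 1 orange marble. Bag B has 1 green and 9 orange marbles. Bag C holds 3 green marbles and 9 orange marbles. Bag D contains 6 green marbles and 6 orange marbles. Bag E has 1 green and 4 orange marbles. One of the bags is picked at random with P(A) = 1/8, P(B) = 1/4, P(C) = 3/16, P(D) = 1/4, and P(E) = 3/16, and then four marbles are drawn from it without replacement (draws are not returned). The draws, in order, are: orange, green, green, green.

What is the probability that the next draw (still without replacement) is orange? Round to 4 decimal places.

The likelihood of the observed sequence under each hypothesis: P(data | bag A) = (1/7)(6/6)(5/5)(4/4) = 0.14286; P(data | bag B) = (9/10)(1/9)(0/8) = 0; P(data | bag C) = (9/12)(3/11)(2/10)(1/9) = 0.0045455; P(data | bag D) = (6/12)(6/11)(5/10)(4/9) = 0.060606; P(data | bag E) = (4/5)(1/4)(0/3) = 0.
The prior-weighted likelihoods are 1/8 · 0.14286 = 0.017857, 1/4 · 0 = 0, 3/16 · 0.0045455 = 0.00085227, 1/4 · 0.060606 = 0.015152, 3/16 · 0 = 0; summing to 0.033861.
The posterior is then P(bag A | data) = 0.52737, P(bag B | data) = 0, P(bag C | data) = 0.02517, P(bag D | data) = 0.44746, P(bag E | data) = 0.
So P(orange next | data) = Σ P(orange next | H) P(H | data) = (0)(0.52737) + (1)(0.02517) + (5/8)(0.44746) = 0.30483.

0.3048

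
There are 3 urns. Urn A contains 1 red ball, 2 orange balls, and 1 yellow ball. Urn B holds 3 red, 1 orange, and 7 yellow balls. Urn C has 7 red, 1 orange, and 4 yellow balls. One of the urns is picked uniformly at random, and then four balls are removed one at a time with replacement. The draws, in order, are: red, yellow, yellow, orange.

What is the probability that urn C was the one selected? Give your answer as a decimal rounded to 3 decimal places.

Compute the likelihood of the observed sequence for each case: P(data | urn A) = (1/4)(1/4)(1/4)(2/4) = 0.0078125; P(data | urn B) = (3/11)(7/11)(7/11)(1/11) = 0.01004; P(data | urn C) = (7/12)(4/12)(4/12)(1/12) = 0.0054012.
Weighting by the prior gives 1/3 · 0.0078125 = 0.0026042, 1/3 · 0.01004 = 0.0033468, 1/3 · 0.0054012 = 0.0018004; summing to 0.0077513.
So P(urn C | data) = (0.0018004) / (0.0077513) = 0.23227.

0.232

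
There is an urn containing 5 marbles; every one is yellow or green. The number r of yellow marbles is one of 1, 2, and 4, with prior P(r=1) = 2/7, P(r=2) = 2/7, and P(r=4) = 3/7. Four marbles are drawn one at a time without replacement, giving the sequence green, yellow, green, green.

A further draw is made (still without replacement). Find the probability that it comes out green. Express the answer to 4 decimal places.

Under each hypothesis, the probability of the observed sequence is: P(data | r = 1) = (4/5)(1/4)(3/3)(2/2) = 1/5; P(data | r = 2) = (3/5)(2/4)(2/3)(1/2) = 1/10; P(data | r = 4) = (1/5)(4/4)(0/3) = 0.
Weighting by the prior gives 2/7 · 1/5 = 2/35, 2/7 · 1/10 = 1/35, 3/7 · 0 = 0; summing to 3/35.
The posterior is then P(r = 1 | data) = 2/3, P(r = 2 | data) = 1/3, P(r = 4 | data) = 0.
Averaging over the posterior, P(green next | data) = (1)(2/3) + (0)(1/3) = 2/3.

0.6667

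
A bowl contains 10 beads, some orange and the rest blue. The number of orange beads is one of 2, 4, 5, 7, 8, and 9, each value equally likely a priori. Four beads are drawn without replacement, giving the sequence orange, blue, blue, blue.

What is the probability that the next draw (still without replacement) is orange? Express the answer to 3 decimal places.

0.398

For each hypothesis, P(data | H) works out to: P(data | r = 2) = (2/10)(8/9)(7/8)(6/7) = 0.13333; P(data | r = 4) = (4/10)(6/9)(5/8)(4/7) = 0.095238; P(data | r = 5) = (5/10)(5/9)(4/8)(3/7) = 0.059524; P(data | r = 7) = (7/10)(3/9)(2/8)(1/7) = 0.0083333; P(data | r = 8) = (8/10)(2/9)(1/8)(0/7) = 0; P(data | r = 9) = (9/10)(1/9)(0/8) = 0.
Weighting by the prior gives 1/6 · 0.13333 = 0.022222, 1/6 · 0.095238 = 0.015873, 1/6 · 0.059524 = 0.0099206, 1/6 · 0.0083333 = 0.0013889, 1/6 · 0 = 0, 1/6 · 0 = 0; with total 0.049405.
Normalising, the posterior is P(r = 2 | data) = 0.4498, P(r = 4 | data) = 0.32129, P(r = 5 | data) = 0.2008, P(r = 7 | data) = 0.028112, P(r = 8 | data) = 0, P(r = 9 | data) = 0.
Averaging over the posterior, P(orange next | data) = (1/6)(0.4498) + (1/2)(0.32129) + (2/3)(0.2008) + (1)(0.028112) = 0.39759.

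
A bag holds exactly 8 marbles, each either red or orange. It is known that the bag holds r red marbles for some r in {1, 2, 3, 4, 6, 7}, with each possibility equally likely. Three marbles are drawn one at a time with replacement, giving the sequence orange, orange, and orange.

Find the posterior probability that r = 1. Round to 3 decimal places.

The likelihood of the observed sequence under each hypothesis: P(data | r = 1) = (7/8)(7/8)(7/8) = 0.66992; P(data | r = 2) = (6/8)(6/8)(6/8) = 0.42188; P(data | r = 3) = (5/8)(5/8)(5/8) = 0.24414; P(data | r = 4) = (4/8)(4/8)(4/8) = 0.125; P(data | r = 6) = (2/8)(2/8)(2/8) = 0.015625; P(data | r = 7) = (1/8)(1/8)(1/8) = 0.0019531.
The prior-weighted likelihoods are 1/6 · 0.66992 = 0.11165, 1/6 · 0.42188 = 0.070312, 1/6 · 0.24414 = 0.04069, 1/6 · 0.125 = 0.020833, 1/6 · 0.015625 = 0.0026042, 1/6 · 0.0019531 = 0.00032552; summing to 0.24642.
By Bayes' rule, P(r = 1 | data) = (0.11165) / (0.24642) = 0.4531.

0.453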